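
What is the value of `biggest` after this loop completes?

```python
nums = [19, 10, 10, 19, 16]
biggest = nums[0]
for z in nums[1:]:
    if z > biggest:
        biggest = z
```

Let's trace through this code step by step.

Initialize: nums = [19, 10, 10, 19, 16]
Initialize: biggest = 19
Entering loop: for z in nums[1:]:
After iteration 1: z = 10, biggest = 19
After iteration 2: z = 10, biggest = 19
After iteration 3: z = 19, biggest = 19
After iteration 4: z = 16, biggest = 19
Loop ends.

Final answer: 19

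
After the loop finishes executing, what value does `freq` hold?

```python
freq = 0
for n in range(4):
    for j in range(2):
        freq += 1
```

Let's trace through this code step by step.

Initialize: freq = 0
Entering loop: for n in range(4):
After iteration 1: n = 0, freq = 2
After iteration 2: n = 1, freq = 4
After iteration 3: n = 2, freq = 6
After iteration 4: n = 3, freq = 8
Loop ends.

Final answer: 8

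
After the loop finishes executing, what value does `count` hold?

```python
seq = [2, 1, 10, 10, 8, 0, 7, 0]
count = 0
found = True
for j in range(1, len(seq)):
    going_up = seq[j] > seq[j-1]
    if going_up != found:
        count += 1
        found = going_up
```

Let's trace through this code step by step.

Initialize: seq = [2, 1, 10, 10, 8, 0, 7, 0]
Initialize: count = 0
Initialize: found = True
Entering loop: for j in range(1, len(seq)):
After iteration 1: j = 1, count = 1, found = False, going_up = False
After iteration 2: j = 2, count = 2, found = True, going_up = True
After iteration 3: j = 3, count = 3, found = False, going_up = False
After iteration 4: j = 4, count = 3, found = False, going_up = False
After iteration 5: j = 5, count = 3, found = False, going_up = False
After iteration 6: j = 6, count = 4, found = True, going_up = True
After iteration 7: j = 7, count = 5, found = False, going_up = False
Loop ends.

Final answer: 5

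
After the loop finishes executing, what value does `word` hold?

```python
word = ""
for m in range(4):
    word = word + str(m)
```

Let's trace through this code step by step.

Initialize: word = ''
Entering loop: for m in range(4):
After iteration 1: m = 0, word = '0'
After iteration 2: m = 1, word = '01'
After iteration 3: m = 2, word = '012'
After iteration 4: m = 3, word = '0123'
Loop ends.

Final answer: '0123'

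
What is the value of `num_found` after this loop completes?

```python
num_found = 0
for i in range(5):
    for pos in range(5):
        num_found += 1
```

Let's trace through this code step by step.

Initialize: num_found = 0
Entering loop: for i in range(5):
After iteration 1: i = 0, num_found = 5
After iteration 2: i = 1, num_found = 10
After iteration 3: i = 2, num_found = 15
After iteration 4: i = 3, num_found = 20
After iteration 5: i = 4, num_found = 25
Loop ends.

Final answer: 25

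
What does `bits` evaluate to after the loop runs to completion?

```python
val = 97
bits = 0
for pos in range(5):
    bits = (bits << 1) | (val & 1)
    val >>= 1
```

Let's trace through this code step by step.

Initialize: val = 97
Initialize: bits = 0
Entering loop: for pos in range(5):
After iteration 1: pos = 0, val = 48, bits = 1
After iteration 2: pos = 1, val = 24, bits = 2
After iteration 3: pos = 2, val = 12, bits = 4
After iteration 4: pos = 3, val = 6, bits = 8
After iteration 5: pos = 4, val = 3, bits = 16
Loop ends.

Final answer: 16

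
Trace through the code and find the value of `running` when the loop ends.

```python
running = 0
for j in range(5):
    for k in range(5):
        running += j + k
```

Let's trace through this code step by step.

Initialize: running = 0
Entering loop: for j in range(5):
After iteration 1: j = 0, running = 10
After iteration 2: j = 1, running = 25
After iteration 3: j = 2, running = 45
After iteration 4: j = 3, running = 70
After iteration 5: j = 4, running = 100
Loop ends.

Final answer: 100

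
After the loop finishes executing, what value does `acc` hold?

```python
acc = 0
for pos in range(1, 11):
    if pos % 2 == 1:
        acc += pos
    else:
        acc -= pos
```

Let's trace through this code step by step.

Initialize: acc = 0
Entering loop: for pos in range(1, 11):
After iteration 1: pos = 1, acc = 1
After iteration 2: pos = 2, acc = -1
After iteration 3: pos = 3, acc = 2
After iteration 4: pos = 4, acc = -2
After iteration 5: pos = 5, acc = 3
After iteration 6: pos = 6, acc = -3
After iteration 7: pos = 7, acc = 4
After iteration 8: pos = 8, acc = -4
After iteration 9: pos = 9, acc = 5
After iteration 10: pos = 10, acc = -5
Loop ends.

Final answer: -5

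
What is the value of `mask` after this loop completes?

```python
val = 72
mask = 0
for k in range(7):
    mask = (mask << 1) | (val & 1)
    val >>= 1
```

Let's trace through this code step by step.

Initialize: val = 72
Initialize: mask = 0
Entering loop: for k in range(7):
After iteration 1: k = 0, val = 36, mask = 0
After iteration 2: k = 1, val = 18, mask = 0
After iteration 3: k = 2, val = 9, mask = 0
After iteration 4: k = 3, val = 4, mask = 1
After iteration 5: k = 4, val = 2, mask = 2
After iteration 6: k = 5, val = 1, mask = 4
After iteration 7: k = 6, val = 0, mask = 9
Loop ends.

Final answer: 9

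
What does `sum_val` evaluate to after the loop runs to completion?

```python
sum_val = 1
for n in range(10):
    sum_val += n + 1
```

Let's trace through this code step by step.

Initialize: sum_val = 1
Entering loop: for n in range(10):
After iteration 1: n = 0, sum_val = 2
After iteration 2: n = 1, sum_val = 4
After iteration 3: n = 2, sum_val = 7
After iteration 4: n = 3, sum_val = 11
After iteration 5: n = 4, sum_val = 16
After iteration 6: n = 5, sum_val = 22
After iteration 7: n = 6, sum_val = 29
After iteration 8: n = 7, sum_val = 37
After iteration 9: n = 8, sum_val = 46
After iteration 10: n = 9, sum_val = 56
Loop ends.

Final answer: 56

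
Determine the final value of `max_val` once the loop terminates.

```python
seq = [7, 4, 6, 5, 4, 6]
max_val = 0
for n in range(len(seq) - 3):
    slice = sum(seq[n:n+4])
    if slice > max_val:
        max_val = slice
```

Let's trace through this code step by step.

Initialize: seq = [7, 4, 6, 5, 4, 6]
Initialize: max_val = 0
Entering loop: for n in range(len(seq) - 3):
After iteration 1: n = 0, max_val = 22, slice = 22
After iteration 2: n = 1, max_val = 22, slice = 19
After iteration 3: n = 2, max_val = 22, slice = 21
Loop ends.

Final answer: 22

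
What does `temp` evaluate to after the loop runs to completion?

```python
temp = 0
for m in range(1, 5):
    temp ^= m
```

Let's trace through this code step by step.

Initialize: temp = 0
Entering loop: for m in range(1, 5):
After iteration 1: m = 1, temp = 1
After iteration 2: m = 2, temp = 3
After iteration 3: m = 3, temp = 0
After iteration 4: m = 4, temp = 4
Loop ends.

Final answer: 4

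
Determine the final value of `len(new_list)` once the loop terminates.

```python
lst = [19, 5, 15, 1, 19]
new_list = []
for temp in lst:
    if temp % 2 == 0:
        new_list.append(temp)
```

Let's trace through this code step by step.

Initialize: lst = [19, 5, 15, 1, 19]
Initialize: new_list = []
Entering loop: for temp in lst:
After iteration 1: temp = 19, new_list = []
After iteration 2: temp = 5, new_list = []
After iteration 3: temp = 15, new_list = []
After iteration 4: temp = 1, new_list = []
After iteration 5: temp = 19, new_list = []
Loop ends.
len(new_list) = 0

Final answer: 0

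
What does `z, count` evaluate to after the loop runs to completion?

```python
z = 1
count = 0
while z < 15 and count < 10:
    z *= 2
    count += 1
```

Let's trace through this code step by step.

Initialize: z = 1
Initialize: count = 0
Entering loop: while z < 15 and count < 10:
After iteration 1: z = 2, count = 1
After iteration 2: z = 4, count = 2
After iteration 3: z = 8, count = 3
After iteration 4: z = 16, count = 4
Loop ends.

Final answer: 16, 4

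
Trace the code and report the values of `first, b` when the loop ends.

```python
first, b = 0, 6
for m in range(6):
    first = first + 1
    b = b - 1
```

Let's trace through this code step by step.

Initialize: first = 0
Initialize: b = 6
Entering loop: for m in range(6):
After iteration 1: m = 0, first = 1, b = 5
After iteration 2: m = 1, first = 2, b = 4
After iteration 3: m = 2, first = 3, b = 3
After iteration 4: m = 3, first = 4, b = 2
After iteration 5: m = 4, first = 5, b = 1
After iteration 6: m = 5, first = 6, b = 0
Loop ends.

Final answer: 6, 0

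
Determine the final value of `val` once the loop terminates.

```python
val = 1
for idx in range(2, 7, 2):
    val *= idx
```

Let's trace through this code step by step.

Initialize: val = 1
Entering loop: for idx in range(2, 7, 2):
After iteration 1: idx = 2, val = 2
After iteration 2: idx = 4, val = 8
After iteration 3: idx = 6, val = 48
Loop ends.

Final answer: 48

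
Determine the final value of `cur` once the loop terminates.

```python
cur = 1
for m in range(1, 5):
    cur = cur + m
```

Let's trace through this code step by step.

Initialize: cur = 1
Entering loop: for m in range(1, 5):
After iteration 1: m = 1, cur = 2
After iteration 2: m = 2, cur = 4
After iteration 3: m = 3, cur = 7
After iteration 4: m = 4, cur = 11
Loop ends.

Final answer: 11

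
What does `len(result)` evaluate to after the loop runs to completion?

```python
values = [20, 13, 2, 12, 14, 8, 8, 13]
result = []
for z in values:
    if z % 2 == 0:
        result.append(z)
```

Let's trace through this code step by step.

Initialize: values = [20, 13, 2, 12, 14, 8, 8, 13]
Initialize: result = []
Entering loop: for z in values:
After iteration 1: z = 20, result = [20]
After iteration 2: z = 13, result = [20]
After iteration 3: z = 2, result = [20, 2]
After iteration 4: z = 12, result = [20, 2, 12]
After iteration 5: z = 14, result = [20, 2, 12, 14]
After iteration 6: z = 8, result = [20, 2, 12, 14, 8]
After iteration 7: z = 8, result = [20, 2, 12, 14, 8, 8]
After iteration 8: z = 13, result = [20, 2, 12, 14, 8, 8]
Loop ends.
len(result) = 6

Final answer: 6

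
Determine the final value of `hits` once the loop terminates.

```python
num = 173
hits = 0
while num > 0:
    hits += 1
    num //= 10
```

Let's trace through this code step by step.

Initialize: num = 173
Initialize: hits = 0
Entering loop: while num > 0:
After iteration 1: num = 17, hits = 1
After iteration 2: num = 1, hits = 2
After iteration 3: num = 0, hits = 3
Loop ends.

Final answer: 3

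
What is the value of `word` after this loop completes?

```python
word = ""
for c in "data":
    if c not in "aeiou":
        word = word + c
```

Let's trace through this code step by step.

Initialize: word = ''
Entering loop: for c in "data":
After iteration 1: c = 'd', word = 'd'
After iteration 2: c = 'a', word = 'd'
After iteration 3: c = 't', word = 'dt'
After iteration 4: c = 'a', word = 'dt'
Loop ends.

Final answer: 'dt'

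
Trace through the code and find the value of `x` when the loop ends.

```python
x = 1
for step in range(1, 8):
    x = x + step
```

Let's trace through this code step by step.

Initialize: x = 1
Entering loop: for step in range(1, 8):
After iteration 1: step = 1, x = 2
After iteration 2: step = 2, x = 4
After iteration 3: step = 3, x = 7
After iteration 4: step = 4, x = 11
After iteration 5: step = 5, x = 16
After iteration 6: step = 6, x = 22
After iteration 7: step = 7, x = 29
Loop ends.

Final answer: 29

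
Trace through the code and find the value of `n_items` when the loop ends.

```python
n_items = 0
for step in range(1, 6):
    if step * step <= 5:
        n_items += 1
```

Let's trace through this code step by step.

Initialize: n_items = 0
Entering loop: for step in range(1, 6):
After iteration 1: step = 1, n_items = 1
After iteration 2: step = 2, n_items = 2
After iteration 3: step = 3, n_items = 2
After iteration 4: step = 4, n_items = 2
After iteration 5: step = 5, n_items = 2
Loop ends.

Final answer: 2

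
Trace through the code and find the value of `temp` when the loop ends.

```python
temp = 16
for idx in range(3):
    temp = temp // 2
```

Let's trace through this code step by step.

Initialize: temp = 16
Entering loop: for idx in range(3):
After iteration 1: idx = 0, temp = 8
After iteration 2: idx = 1, temp = 4
After iteration 3: idx = 2, temp = 2
Loop ends.

Final answer: 2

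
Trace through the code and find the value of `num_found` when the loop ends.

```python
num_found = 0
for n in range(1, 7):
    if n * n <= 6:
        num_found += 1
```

Let's trace through this code step by step.

Initialize: num_found = 0
Entering loop: for n in range(1, 7):
After iteration 1: n = 1, num_found = 1
After iteration 2: n = 2, num_found = 2
After iteration 3: n = 3, num_found = 2
After iteration 4: n = 4, num_found = 2
After iteration 5: n = 5, num_found = 2
After iteration 6: n = 6, num_found = 2
Loop ends.

Final answer: 2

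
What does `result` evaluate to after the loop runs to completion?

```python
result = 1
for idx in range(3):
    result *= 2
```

Let's trace through this code step by step.

Initialize: result = 1
Entering loop: for idx in range(3):
After iteration 1: idx = 0, result = 2
After iteration 2: idx = 1, result = 4
After iteration 3: idx = 2, result = 8
Loop ends.

Final answer: 8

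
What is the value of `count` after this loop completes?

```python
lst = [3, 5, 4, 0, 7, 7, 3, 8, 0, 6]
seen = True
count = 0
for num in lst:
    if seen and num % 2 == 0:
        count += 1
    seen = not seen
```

Let's trace through this code step by step.

Initialize: lst = [3, 5, 4, 0, 7, 7, 3, 8, 0, 6]
Initialize: seen = True
Initialize: count = 0
Entering loop: for num in lst:
After iteration 1: num = 3, seen = False, count = 0
After iteration 2: num = 5, seen = True, count = 0
After iteration 3: num = 4, seen = False, count = 1
After iteration 4: num = 0, seen = True, count = 1
After iteration 5: num = 7, seen = False, count = 1
After iteration 6: num = 7, seen = True, count = 1
After iteration 7: num = 3, seen = False, count = 1
After iteration 8: num = 8, seen = True, count = 1
After iteration 9: num = 0, seen = False, count = 2
After iteration 10: num = 6, seen = True, count = 2
Loop ends.

Final answer: 2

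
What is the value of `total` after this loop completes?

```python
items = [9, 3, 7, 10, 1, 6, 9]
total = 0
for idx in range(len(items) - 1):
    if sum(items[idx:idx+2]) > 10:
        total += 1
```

Let's trace through this code step by step.

Initialize: items = [9, 3, 7, 10, 1, 6, 9]
Initialize: total = 0
Entering loop: for idx in range(len(items) - 1):
After iteration 1: idx = 0, total = 1
After iteration 2: idx = 1, total = 1
After iteration 3: idx = 2, total = 2
After iteration 4: idx = 3, total = 3
After iteration 5: idx = 4, total = 3
After iteration 6: idx = 5, total = 4
Loop ends.

Final answer: 4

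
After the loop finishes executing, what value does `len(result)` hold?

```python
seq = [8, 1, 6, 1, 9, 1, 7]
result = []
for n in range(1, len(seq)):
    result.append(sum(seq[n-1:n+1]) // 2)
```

Let's trace through this code step by step.

Initialize: seq = [8, 1, 6, 1, 9, 1, 7]
Initialize: result = []
Entering loop: for n in range(1, len(seq)):
After iteration 1: n = 1, result = [4]
After iteration 2: n = 2, result = [4, 3]
After iteration 3: n = 3, result = [4, 3, 3]
After iteration 4: n = 4, result = [4, 3, 3, 5]
After iteration 5: n = 5, result = [4, 3, 3, 5, 5]
After iteration 6: n = 6, result = [4, 3, 3, 5, 5, 4]
Loop ends.
len(result) = 6

Final answer: 6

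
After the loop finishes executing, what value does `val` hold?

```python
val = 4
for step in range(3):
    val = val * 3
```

Let's trace through this code step by step.

Initialize: val = 4
Entering loop: for step in range(3):
After iteration 1: step = 0, val = 12
After iteration 2: step = 1, val = 36
After iteration 3: step = 2, val = 108
Loop ends.

Final answer: 108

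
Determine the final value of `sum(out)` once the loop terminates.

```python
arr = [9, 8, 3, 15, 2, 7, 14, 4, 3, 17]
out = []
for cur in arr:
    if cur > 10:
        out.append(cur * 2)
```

Let's trace through this code step by step.

Initialize: arr = [9, 8, 3, 15, 2, 7, 14, 4, 3, 17]
Initialize: out = []
Entering loop: for cur in arr:
After iteration 1: cur = 9, out = []
After iteration 2: cur = 8, out = []
After iteration 3: cur = 3, out = []
After iteration 4: cur = 15, out = [30]
After iteration 5: cur = 2, out = [30]
After iteration 6: cur = 7, out = [30]
After iteration 7: cur = 14, out = [30, 28]
After iteration 8: cur = 4, out = [30, 28]
After iteration 9: cur = 3, out = [30, 28]
After iteration 10: cur = 17, out = [30, 28, 34]
Loop ends.
sum(out) = 92

Final answer: 92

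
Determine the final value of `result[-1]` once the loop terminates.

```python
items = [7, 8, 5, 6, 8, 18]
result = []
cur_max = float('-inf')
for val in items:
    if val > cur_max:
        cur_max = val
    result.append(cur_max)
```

Let's trace through this code step by step.

Initialize: items = [7, 8, 5, 6, 8, 18]
Initialize: result = []
Initialize: cur_max = -inf
Entering loop: for val in items:
After iteration 1: val = 7, result = [7], cur_max = 7
After iteration 2: val = 8, result = [7, 8], cur_max = 8
After iteration 3: val = 5, result = [7, 8, 8], cur_max = 8
After iteration 4: val = 6, result = [7, 8, 8, 8], cur_max = 8
After iteration 5: val = 8, result = [7, 8, 8, 8, 8], cur_max = 8
After iteration 6: val = 18, result = [7, 8, 8, 8, 8, 18], cur_max = 18
Loop ends.
result[-1] = 18

Final answer: 18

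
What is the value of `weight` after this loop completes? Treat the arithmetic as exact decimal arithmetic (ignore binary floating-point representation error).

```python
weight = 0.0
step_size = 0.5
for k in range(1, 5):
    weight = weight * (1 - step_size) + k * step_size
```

Let's trace through this code step by step.

Initialize: weight = 0.0
Initialize: step_size = 0.5
Entering loop: for k in range(1, 5):
After iteration 1: k = 1, weight = 0.5
After iteration 2: k = 2, weight = 1.25
After iteration 3: k = 3, weight = 2.125
After iteration 4: k = 4, weight = 3.0625
Loop ends.

Final answer: 3.0625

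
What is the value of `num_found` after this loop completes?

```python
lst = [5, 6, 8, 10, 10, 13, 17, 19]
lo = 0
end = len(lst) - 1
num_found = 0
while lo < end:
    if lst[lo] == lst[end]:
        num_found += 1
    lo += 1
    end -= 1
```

Let's trace through this code step by step.

Initialize: lst = [5, 6, 8, 10, 10, 13, 17, 19]
Initialize: lo = 0
Initialize: end = 7
Initialize: num_found = 0
Entering loop: while lo < end:
After iteration 1: lo = 1, end = 6, num_found = 0
After iteration 2: lo = 2, end = 5, num_found = 0
After iteration 3: lo = 3, end = 4, num_found = 0
After iteration 4: lo = 4, end = 3, num_found = 1
Loop ends.

Final answer: 1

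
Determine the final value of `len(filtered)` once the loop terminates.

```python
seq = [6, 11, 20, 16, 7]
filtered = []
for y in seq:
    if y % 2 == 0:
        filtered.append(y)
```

Let's trace through this code step by step.

Initialize: seq = [6, 11, 20, 16, 7]
Initialize: filtered = []
Entering loop: for y in seq:
After iteration 1: y = 6, filtered = [6]
After iteration 2: y = 11, filtered = [6]
After iteration 3: y = 20, filtered = [6, 20]
After iteration 4: y = 16, filtered = [6, 20, 16]
After iteration 5: y = 7, filtered = [6, 20, 16]
Loop ends.
len(filtered) = 3

Final answer: 3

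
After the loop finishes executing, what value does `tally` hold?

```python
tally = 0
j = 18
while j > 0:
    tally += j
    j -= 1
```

Let's trace through this code step by step.

Initialize: tally = 0
Initialize: j = 18
Entering loop: while j > 0:
After iteration 1: tally = 18, j = 17
After iteration 2: tally = 35, j = 16
After iteration 3: tally = 51, j = 15
After iteration 4: tally = 66, j = 14
After iteration 5: tally = 80, j = 13
After iteration 6: tally = 93, j = 12
After iteration 7: tally = 105, j = 11
After iteration 8: tally = 116, j = 10
After iteration 9: tally = 126, j = 9
After iteration 10: tally = 135, j = 8
After iteration 11: tally = 143, j = 7
After iteration 12: tally = 150, j = 6
After iteration 13: tally = 156, j = 5
After iteration 14: tally = 161, j = 4
After iteration 15: tally = 165, j = 3
After iteration 16: tally = 168, j = 2
After iteration 17: tally = 170, j = 1
After iteration 18: tally = 171, j = 0
Loop ends.

Final answer: 171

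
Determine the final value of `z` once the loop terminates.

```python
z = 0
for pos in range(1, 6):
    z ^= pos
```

Let's trace through this code step by step.

Initialize: z = 0
Entering loop: for pos in range(1, 6):
After iteration 1: pos = 1, z = 1
After iteration 2: pos = 2, z = 3
After iteration 3: pos = 3, z = 0
After iteration 4: pos = 4, z = 4
After iteration 5: pos = 5, z = 1
Loop ends.

Final answer: 1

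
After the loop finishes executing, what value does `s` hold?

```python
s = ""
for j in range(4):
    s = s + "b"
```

Let's trace through this code step by step.

Initialize: s = ''
Entering loop: for j in range(4):
After iteration 1: j = 0, s = 'b'
After iteration 2: j = 1, s = 'bb'
After iteration 3: j = 2, s = 'bbb'
After iteration 4: j = 3, s = 'bbbb'
Loop ends.

Final answer: 'bbbb'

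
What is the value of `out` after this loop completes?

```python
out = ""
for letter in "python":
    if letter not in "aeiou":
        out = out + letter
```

Let's trace through this code step by step.

Initialize: out = ''
Entering loop: for letter in "python":
After iteration 1: letter = 'p', out = 'p'
After iteration 2: letter = 'y', out = 'py'
After iteration 3: letter = 't', out = 'pyt'
After iteration 4: letter = 'h', out = 'pyth'
After iteration 5: letter = 'o', out = 'pyth'
After iteration 6: letter = 'n', out = 'pythn'
Loop ends.

Final answer: 'pythn'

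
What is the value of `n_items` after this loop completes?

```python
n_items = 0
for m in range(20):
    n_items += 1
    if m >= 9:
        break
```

Let's trace through this code step by step.

Initialize: n_items = 0
Entering loop: for m in range(20):
After iteration 1: m = 0, n_items = 1
After iteration 2: m = 1, n_items = 2
After iteration 3: m = 2, n_items = 3
After iteration 4: m = 3, n_items = 4
After iteration 5: m = 4, n_items = 5
After iteration 6: m = 5, n_items = 6
After iteration 7: m = 6, n_items = 7
After iteration 8: m = 7, n_items = 8
After iteration 9: m = 8, n_items = 9
After iteration 10: m = 9, n_items = 10
Loop ends.

Final answer: 10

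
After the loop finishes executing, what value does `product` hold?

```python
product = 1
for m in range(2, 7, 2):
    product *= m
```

Let's trace through this code step by step.

Initialize: product = 1
Entering loop: for m in range(2, 7, 2):
After iteration 1: m = 2, product = 2
After iteration 2: m = 4, product = 8
After iteration 3: m = 6, product = 48
Loop ends.

Final answer: 48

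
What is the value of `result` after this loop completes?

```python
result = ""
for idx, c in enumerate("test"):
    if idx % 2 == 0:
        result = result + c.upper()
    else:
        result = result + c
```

Let's trace through this code step by step.

Initialize: result = ''
Entering loop: for idx, c in enumerate("test"):
After iteration 1: idx = 0, c = 't', result = 'T'
After iteration 2: idx = 1, c = 'e', result = 'Te'
After iteration 3: idx = 2, c = 's', result = 'TeS'
After iteration 4: idx = 3, c = 't', result = 'TeSt'
Loop ends.

Final answer: 'TeSt'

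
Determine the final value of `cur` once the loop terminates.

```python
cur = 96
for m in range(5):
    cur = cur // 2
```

Let's trace through this code step by step.

Initialize: cur = 96
Entering loop: for m in range(5):
After iteration 1: m = 0, cur = 48
After iteration 2: m = 1, cur = 24
After iteration 3: m = 2, cur = 12
After iteration 4: m = 3, cur = 6
After iteration 5: m = 4, cur = 3
Loop ends.

Final answer: 3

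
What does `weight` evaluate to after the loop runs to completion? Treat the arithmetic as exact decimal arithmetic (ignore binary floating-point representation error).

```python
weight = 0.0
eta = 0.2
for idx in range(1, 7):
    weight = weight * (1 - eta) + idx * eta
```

Let's trace through this code step by step.

Initialize: weight = 0.0
Initialize: eta = 0.2
Entering loop: for idx in range(1, 7):
After iteration 1: idx = 1, weight = 0.2
After iteration 2: idx = 2, weight = 0.56
After iteration 3: idx = 3, weight = 1.048
After iteration 4: idx = 4, weight = 1.6384
After iteration 5: idx = 5, weight = 2.31072
After iteration 6: idx = 6, weight = 3.048576
Loop ends.

Final answer: 3.048576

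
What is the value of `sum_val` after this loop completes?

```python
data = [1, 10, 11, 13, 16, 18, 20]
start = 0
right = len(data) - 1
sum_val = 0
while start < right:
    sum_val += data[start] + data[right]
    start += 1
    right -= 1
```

Let's trace through this code step by step.

Initialize: data = [1, 10, 11, 13, 16, 18, 20]
Initialize: start = 0
Initialize: right = 6
Initialize: sum_val = 0
Entering loop: while start < right:
After iteration 1: start = 1, right = 5, sum_val = 21
After iteration 2: start = 2, right = 4, sum_val = 49
After iteration 3: start = 3, right = 3, sum_val = 76
Loop ends.

Final answer: 76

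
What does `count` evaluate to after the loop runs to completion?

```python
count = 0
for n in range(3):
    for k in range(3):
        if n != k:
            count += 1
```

Let's trace through this code step by step.

Initialize: count = 0
Entering loop: for n in range(3):
After iteration 1: n = 0, count = 2
After iteration 2: n = 1, count = 4
After iteration 3: n = 2, count = 6
Loop ends.

Final answer: 6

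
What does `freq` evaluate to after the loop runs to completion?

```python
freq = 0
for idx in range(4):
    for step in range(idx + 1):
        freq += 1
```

Let's trace through this code step by step.

Initialize: freq = 0
Entering loop: for idx in range(4):
After iteration 1: idx = 0, freq = 1, step = 0
After iteration 2: idx = 1, freq = 3, step = 1
After iteration 3: idx = 2, freq = 6, step = 2
After iteration 4: idx = 3, freq = 10, step = 3
Loop ends.

Final answer: 10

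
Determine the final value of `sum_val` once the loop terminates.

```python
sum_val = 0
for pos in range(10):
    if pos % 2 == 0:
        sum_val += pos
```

Let's trace through this code step by step.

Initialize: sum_val = 0
Entering loop: for pos in range(10):
After iteration 1: pos = 0, sum_val = 0
After iteration 2: pos = 1, sum_val = 0
After iteration 3: pos = 2, sum_val = 2
After iteration 4: pos = 3, sum_val = 2
After iteration 5: pos = 4, sum_val = 6
After iteration 6: pos = 5, sum_val = 6
After iteration 7: pos = 6, sum_val = 12
After iteration 8: pos = 7, sum_val = 12
After iteration 9: pos = 8, sum_val = 20
After iteration 10: pos = 9, sum_val = 20
Loop ends.

Final answer: 20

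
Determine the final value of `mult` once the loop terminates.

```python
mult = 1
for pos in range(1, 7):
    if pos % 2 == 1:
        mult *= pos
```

Let's trace through this code step by step.

Initialize: mult = 1
Entering loop: for pos in range(1, 7):
After iteration 1: pos = 1, mult = 1
After iteration 2: pos = 2, mult = 1
After iteration 3: pos = 3, mult = 3
After iteration 4: pos = 4, mult = 3
After iteration 5: pos = 5, mult = 15
After iteration 6: pos = 6, mult = 15
Loop ends.

Final answer: 15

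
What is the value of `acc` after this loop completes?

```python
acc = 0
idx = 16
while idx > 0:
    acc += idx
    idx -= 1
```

Let's trace through this code step by step.

Initialize: acc = 0
Initialize: idx = 16
Entering loop: while idx > 0:
After iteration 1: acc = 16, idx = 15
After iteration 2: acc = 31, idx = 14
After iteration 3: acc = 45, idx = 13
After iteration 4: acc = 58, idx = 12
After iteration 5: acc = 70, idx = 11
After iteration 6: acc = 81, idx = 10
After iteration 7: acc = 91, idx = 9
After iteration 8: acc = 100, idx = 8
After iteration 9: acc = 108, idx = 7
After iteration 10: acc = 115, idx = 6
After iteration 11: acc = 121, idx = 5
After iteration 12: acc = 126, idx = 4
After iteration 13: acc = 130, idx = 3
After iteration 14: acc = 133, idx = 2
After iteration 15: acc = 135, idx = 1
After iteration 16: acc = 136, idx = 0
Loop ends.

Final answer: 136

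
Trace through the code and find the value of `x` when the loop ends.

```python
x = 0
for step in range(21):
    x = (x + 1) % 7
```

Let's trace through this code step by step.

Initialize: x = 0
Entering loop: for step in range(21):
After iteration 1: step = 0, x = 1
After iteration 2: step = 1, x = 2
After iteration 3: step = 2, x = 3
After iteration 4: step = 3, x = 4
After iteration 5: step = 4, x = 5
After iteration 6: step = 5, x = 6
After iteration 7: step = 6, x = 0
After iteration 8: step = 7, x = 1
After iteration 9: step = 8, x = 2
After iteration 10: step = 9, x = 3
After iteration 11: step = 10, x = 4
After iteration 12: step = 11, x = 5
After iteration 13: step = 12, x = 6
After iteration 14: step = 13, x = 0
After iteration 15: step = 14, x = 1
After iteration 16: step = 15, x = 2
After iteration 17: step = 16, x = 3
After iteration 18: step = 17, x = 4
After iteration 19: step = 18, x = 5
After iteration 20: step = 19, x = 6
After iteration 21: step = 20, x = 0
Loop ends.

Final answer: 0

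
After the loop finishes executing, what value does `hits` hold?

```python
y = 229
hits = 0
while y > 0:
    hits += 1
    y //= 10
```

Let's trace through this code step by step.

Initialize: y = 229
Initialize: hits = 0
Entering loop: while y > 0:
After iteration 1: y = 22, hits = 1
After iteration 2: y = 2, hits = 2
After iteration 3: y = 0, hits = 3
Loop ends.

Final answer: 3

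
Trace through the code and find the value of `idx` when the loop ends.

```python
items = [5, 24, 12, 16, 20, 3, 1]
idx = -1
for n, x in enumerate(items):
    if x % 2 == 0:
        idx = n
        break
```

Let's trace through this code step by step.

Initialize: items = [5, 24, 12, 16, 20, 3, 1]
Initialize: idx = -1
Entering loop: for n, x in enumerate(items):
After iteration 1: n = 0, x = 5, idx = -1
After iteration 2: n = 1, x = 24, idx = 1
Loop ends.

Final answer: 1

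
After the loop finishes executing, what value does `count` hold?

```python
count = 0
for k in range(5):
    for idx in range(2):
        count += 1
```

Let's trace through this code step by step.

Initialize: count = 0
Entering loop: for k in range(5):
After iteration 1: k = 0, count = 2
After iteration 2: k = 1, count = 4
After iteration 3: k = 2, count = 6
After iteration 4: k = 3, count = 8
After iteration 5: k = 4, count = 10
Loop ends.

Final answer: 10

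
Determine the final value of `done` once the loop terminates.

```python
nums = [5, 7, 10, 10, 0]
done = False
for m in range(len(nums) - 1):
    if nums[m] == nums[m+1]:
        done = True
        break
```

Let's trace through this code step by step.

Initialize: nums = [5, 7, 10, 10, 0]
Initialize: done = False
Entering loop: for m in range(len(nums) - 1):
After iteration 1: m = 0, done = False
After iteration 2: m = 1, done = False
After iteration 3: m = 2, done = True
Loop ends.

Final answer: True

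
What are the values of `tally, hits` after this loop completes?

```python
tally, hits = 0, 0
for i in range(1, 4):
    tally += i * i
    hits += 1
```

Let's trace through this code step by step.

Initialize: tally = 0
Initialize: hits = 0
Entering loop: for i in range(1, 4):
After iteration 1: i = 1, tally = 1, hits = 1
After iteration 2: i = 2, tally = 5, hits = 2
After iteration 3: i = 3, tally = 14, hits = 3
Loop ends.

Final answer: 14, 3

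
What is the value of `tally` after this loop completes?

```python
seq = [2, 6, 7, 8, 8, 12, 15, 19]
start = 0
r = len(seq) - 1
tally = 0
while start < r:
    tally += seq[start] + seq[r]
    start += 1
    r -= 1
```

Let's trace through this code step by step.

Initialize: seq = [2, 6, 7, 8, 8, 12, 15, 19]
Initialize: start = 0
Initialize: r = 7
Initialize: tally = 0
Entering loop: while start < r:
After iteration 1: start = 1, r = 6, tally = 21
After iteration 2: start = 2, r = 5, tally = 42
After iteration 3: start = 3, r = 4, tally = 61
After iteration 4: start = 4, r = 3, tally = 77
Loop ends.

Final answer: 77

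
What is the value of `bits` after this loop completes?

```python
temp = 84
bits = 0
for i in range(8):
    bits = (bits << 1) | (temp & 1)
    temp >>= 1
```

Let's trace through this code step by step.

Initialize: temp = 84
Initialize: bits = 0
Entering loop: for i in range(8):
After iteration 1: i = 0, temp = 42, bits = 0
After iteration 2: i = 1, temp = 21, bits = 0
After iteration 3: i = 2, temp = 10, bits = 1
After iteration 4: i = 3, temp = 5, bits = 2
After iteration 5: i = 4, temp = 2, bits = 5
After iteration 6: i = 5, temp = 1, bits = 10
After iteration 7: i = 6, temp = 0, bits = 21
After iteration 8: i = 7, temp = 0, bits = 42
Loop ends.

Final answer: 42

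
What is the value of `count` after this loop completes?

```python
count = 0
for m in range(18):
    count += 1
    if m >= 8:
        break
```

Let's trace through this code step by step.

Initialize: count = 0
Entering loop: for m in range(18):
After iteration 1: m = 0, count = 1
After iteration 2: m = 1, count = 2
After iteration 3: m = 2, count = 3
After iteration 4: m = 3, count = 4
After iteration 5: m = 4, count = 5
After iteration 6: m = 5, count = 6
After iteration 7: m = 6, count = 7
After iteration 8: m = 7, count = 8
After iteration 9: m = 8, count = 9
Loop ends.

Final answer: 9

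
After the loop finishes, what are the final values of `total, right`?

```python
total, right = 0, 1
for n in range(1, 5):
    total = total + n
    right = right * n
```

Let's trace through this code step by step.

Initialize: total = 0
Initialize: right = 1
Entering loop: for n in range(1, 5):
After iteration 1: n = 1, total = 1, right = 1
After iteration 2: n = 2, total = 3, right = 2
After iteration 3: n = 3, total = 6, right = 6
After iteration 4: n = 4, total = 10, right = 24
Loop ends.

Final answer: 10, 24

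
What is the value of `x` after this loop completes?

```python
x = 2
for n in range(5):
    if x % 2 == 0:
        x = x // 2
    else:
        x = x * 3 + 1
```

Let's trace through this code step by step.

Initialize: x = 2
Entering loop: for n in range(5):
After iteration 1: n = 0, x = 1
After iteration 2: n = 1, x = 4
After iteration 3: n = 2, x = 2
After iteration 4: n = 3, x = 1
After iteration 5: n = 4, x = 4
Loop ends.

Final answer: 4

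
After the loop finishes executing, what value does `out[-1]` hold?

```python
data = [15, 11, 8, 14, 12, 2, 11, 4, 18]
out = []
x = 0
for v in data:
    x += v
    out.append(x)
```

Let's trace through this code step by step.

Initialize: data = [15, 11, 8, 14, 12, 2, 11, 4, 18]
Initialize: out = []
Initialize: x = 0
Entering loop: for v in data:
After iteration 1: v = 15, out = [15], x = 15
After iteration 2: v = 11, out = [15, 26], x = 26
After iteration 3: v = 8, out = [15, 26, 34], x = 34
After iteration 4: v = 14, out = [15, 26, 34, 48], x = 48
After iteration 5: v = 12, out = [15, 26, 34, 48, 60], x = 60
After iteration 6: v = 2, out = [15, 26, 34, 48, 60, 62], x = 62
After iteration 7: v = 11, out = [15, 26, 34, 48, 60, 62, 73], x = 73
After iteration 8: v = 4, out = [15, 26, 34, 48, 60, 62, 73, 77], x = 77
After iteration 9: v = 18, out = [15, 26, 34, 48, 60, 62, 73, 77, 95], x = 95
Loop ends.
out[-1] = 95

Final answer: 95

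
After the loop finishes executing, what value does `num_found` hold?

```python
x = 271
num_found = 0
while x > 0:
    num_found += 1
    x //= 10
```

Let's trace through this code step by step.

Initialize: x = 271
Initialize: num_found = 0
Entering loop: while x > 0:
After iteration 1: x = 27, num_found = 1
After iteration 2: x = 2, num_found = 2
After iteration 3: x = 0, num_found = 3
Loop ends.

Final answer: 3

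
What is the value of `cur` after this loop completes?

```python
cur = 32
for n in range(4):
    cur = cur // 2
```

Let's trace through this code step by step.

Initialize: cur = 32
Entering loop: for n in range(4):
After iteration 1: n = 0, cur = 16
After iteration 2: n = 1, cur = 8
After iteration 3: n = 2, cur = 4
After iteration 4: n = 3, cur = 2
Loop ends.

Final answer: 2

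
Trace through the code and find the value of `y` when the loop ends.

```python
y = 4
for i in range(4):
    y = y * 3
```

Let's trace through this code step by step.

Initialize: y = 4
Entering loop: for i in range(4):
After iteration 1: i = 0, y = 12
After iteration 2: i = 1, y = 36
After iteration 3: i = 2, y = 108
After iteration 4: i = 3, y = 324
Loop ends.

Final answer: 324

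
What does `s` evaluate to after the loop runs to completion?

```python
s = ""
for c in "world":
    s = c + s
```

Let's trace through this code step by step.

Initialize: s = ''
Entering loop: for c in "world":
After iteration 1: c = 'w', s = 'w'
After iteration 2: c = 'o', s = 'ow'
After iteration 3: c = 'r', s = 'row'
After iteration 4: c = 'l', s = 'lrow'
After iteration 5: c = 'd', s = 'dlrow'
Loop ends.

Final answer: 'dlrow'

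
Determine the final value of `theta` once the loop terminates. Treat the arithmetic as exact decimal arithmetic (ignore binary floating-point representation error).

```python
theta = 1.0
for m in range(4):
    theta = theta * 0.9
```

Let's trace through this code step by step.

Initialize: theta = 1.0
Entering loop: for m in range(4):
After iteration 1: m = 0, theta = 0.9
After iteration 2: m = 1, theta = 0.81
After iteration 3: m = 2, theta = 0.729
After iteration 4: m = 3, theta = 0.6561
Loop ends.

Final answer: 0.6561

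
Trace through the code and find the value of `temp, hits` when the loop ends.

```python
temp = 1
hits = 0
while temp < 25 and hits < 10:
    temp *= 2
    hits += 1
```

Let's trace through this code step by step.

Initialize: temp = 1
Initialize: hits = 0
Entering loop: while temp < 25 and hits < 10:
After iteration 1: temp = 2, hits = 1
After iteration 2: temp = 4, hits = 2
After iteration 3: temp = 8, hits = 3
After iteration 4: temp = 16, hits = 4
After iteration 5: temp = 32, hits = 5
Loop ends.

Final answer: 32, 5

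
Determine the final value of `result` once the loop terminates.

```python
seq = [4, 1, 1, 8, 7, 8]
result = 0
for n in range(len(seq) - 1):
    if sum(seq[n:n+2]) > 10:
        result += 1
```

Let's trace through this code step by step.

Initialize: seq = [4, 1, 1, 8, 7, 8]
Initialize: result = 0
Entering loop: for n in range(len(seq) - 1):
After iteration 1: n = 0, result = 0
After iteration 2: n = 1, result = 0
After iteration 3: n = 2, result = 0
After iteration 4: n = 3, result = 1
After iteration 5: n = 4, result = 2
Loop ends.

Final answer: 2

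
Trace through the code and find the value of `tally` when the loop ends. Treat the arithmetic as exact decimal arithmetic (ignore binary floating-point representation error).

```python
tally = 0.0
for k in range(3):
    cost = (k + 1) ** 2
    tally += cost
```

Let's trace through this code step by step.

Initialize: tally = 0.0
Entering loop: for k in range(3):
After iteration 1: k = 0, tally = 1.0, cost = 1
After iteration 2: k = 1, tally = 5.0, cost = 4
After iteration 3: k = 2, tally = 14.0, cost = 9
Loop ends.

Final answer: 14.0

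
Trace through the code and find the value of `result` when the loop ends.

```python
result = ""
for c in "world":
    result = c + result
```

Let's trace through this code step by step.

Initialize: result = ''
Entering loop: for c in "world":
After iteration 1: c = 'w', result = 'w'
After iteration 2: c = 'o', result = 'ow'
After iteration 3: c = 'r', result = 'row'
After iteration 4: c = 'l', result = 'lrow'
After iteration 5: c = 'd', result = 'dlrow'
Loop ends.

Final answer: 'dlrow'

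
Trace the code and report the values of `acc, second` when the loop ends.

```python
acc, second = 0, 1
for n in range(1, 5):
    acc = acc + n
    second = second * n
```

Let's trace through this code step by step.

Initialize: acc = 0
Initialize: second = 1
Entering loop: for n in range(1, 5):
After iteration 1: n = 1, acc = 1, second = 1
After iteration 2: n = 2, acc = 3, second = 2
After iteration 3: n = 3, acc = 6, second = 6
After iteration 4: n = 4, acc = 10, second = 24
Loop ends.

Final answer: 10, 24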